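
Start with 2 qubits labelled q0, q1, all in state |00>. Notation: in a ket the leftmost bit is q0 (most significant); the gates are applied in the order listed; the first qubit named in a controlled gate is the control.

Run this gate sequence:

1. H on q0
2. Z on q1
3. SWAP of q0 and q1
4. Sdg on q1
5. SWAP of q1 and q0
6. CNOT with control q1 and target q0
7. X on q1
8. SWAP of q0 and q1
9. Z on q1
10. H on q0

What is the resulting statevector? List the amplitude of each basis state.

The resulting statevector has amplitude 1/2 on |00>, I/2 on |01>, -1/2 on |10>, -I/2 on |11>.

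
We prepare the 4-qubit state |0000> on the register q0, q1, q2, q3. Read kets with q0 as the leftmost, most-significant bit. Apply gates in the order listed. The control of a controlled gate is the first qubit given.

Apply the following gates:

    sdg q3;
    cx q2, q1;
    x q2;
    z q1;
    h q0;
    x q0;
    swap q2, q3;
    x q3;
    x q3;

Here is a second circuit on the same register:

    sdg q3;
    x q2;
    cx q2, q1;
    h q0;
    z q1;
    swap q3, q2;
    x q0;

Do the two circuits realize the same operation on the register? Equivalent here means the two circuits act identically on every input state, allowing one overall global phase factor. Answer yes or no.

No, they are not equivalent — no single phase factor reconciles the two unitaries.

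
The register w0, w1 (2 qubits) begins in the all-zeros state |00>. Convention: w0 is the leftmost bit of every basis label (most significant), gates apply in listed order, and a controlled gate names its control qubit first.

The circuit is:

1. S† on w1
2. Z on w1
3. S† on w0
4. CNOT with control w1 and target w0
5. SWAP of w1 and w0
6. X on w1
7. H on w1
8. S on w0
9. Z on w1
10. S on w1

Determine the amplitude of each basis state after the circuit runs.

The final amplitudes are sqrt(2)/2 on |00>, sqrt(2)*I/2 on |01>, 0 on |10>, 0 on |11>.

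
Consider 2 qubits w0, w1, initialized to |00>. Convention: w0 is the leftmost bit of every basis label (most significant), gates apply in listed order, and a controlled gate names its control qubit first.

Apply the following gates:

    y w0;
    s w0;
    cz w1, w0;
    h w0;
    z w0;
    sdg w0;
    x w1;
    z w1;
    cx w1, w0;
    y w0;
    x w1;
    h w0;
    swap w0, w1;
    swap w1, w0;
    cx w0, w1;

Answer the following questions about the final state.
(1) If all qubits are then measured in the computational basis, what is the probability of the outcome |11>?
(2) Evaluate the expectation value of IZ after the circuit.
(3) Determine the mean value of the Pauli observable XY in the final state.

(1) Outcome |11> occurs with probability 1/2.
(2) The observable IZ averages to 0.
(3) The expectation value of XY is -1.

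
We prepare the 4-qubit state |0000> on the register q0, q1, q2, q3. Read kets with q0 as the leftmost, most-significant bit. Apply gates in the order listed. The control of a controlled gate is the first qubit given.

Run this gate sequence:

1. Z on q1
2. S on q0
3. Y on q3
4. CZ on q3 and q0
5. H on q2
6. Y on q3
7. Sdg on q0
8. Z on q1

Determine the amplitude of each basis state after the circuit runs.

The resulting statevector has amplitude sqrt(2)/2 on |0000>, sqrt(2)/2 on |0010>, and 0 on every other basis state.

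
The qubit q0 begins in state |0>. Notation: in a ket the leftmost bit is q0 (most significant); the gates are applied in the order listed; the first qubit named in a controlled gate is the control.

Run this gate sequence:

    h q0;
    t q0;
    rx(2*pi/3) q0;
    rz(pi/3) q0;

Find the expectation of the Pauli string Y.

The expectation value of Y is -sqrt(2)/8 + sqrt(6)/4.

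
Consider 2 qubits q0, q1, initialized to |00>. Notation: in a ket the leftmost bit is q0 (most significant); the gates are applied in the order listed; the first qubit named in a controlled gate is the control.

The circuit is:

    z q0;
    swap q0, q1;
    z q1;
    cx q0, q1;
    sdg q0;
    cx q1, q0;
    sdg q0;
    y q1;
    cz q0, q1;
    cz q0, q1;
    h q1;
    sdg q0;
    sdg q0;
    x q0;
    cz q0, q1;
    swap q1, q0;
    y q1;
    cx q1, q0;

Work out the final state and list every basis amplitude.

The resulting statevector has amplitude sqrt(2)/2 on |00>, 0 on |01>, sqrt(2)/2 on |10>, 0 on |11>. Key observation: steps 9-10 multiply out to the identity, so the circuit reduces to the remaining gates.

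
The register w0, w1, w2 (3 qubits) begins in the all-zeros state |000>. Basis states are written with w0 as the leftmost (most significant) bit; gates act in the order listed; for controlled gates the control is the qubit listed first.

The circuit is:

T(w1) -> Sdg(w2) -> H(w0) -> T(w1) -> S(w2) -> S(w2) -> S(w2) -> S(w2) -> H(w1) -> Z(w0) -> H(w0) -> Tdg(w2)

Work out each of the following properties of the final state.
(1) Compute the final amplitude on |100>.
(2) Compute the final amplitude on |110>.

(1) The final state's coefficient on |100> equals sqrt(2)/2. Key observation: steps 5-8 multiply out to the identity, so the circuit reduces to the remaining gates.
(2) |110> carries amplitude sqrt(2)/2 in the final state.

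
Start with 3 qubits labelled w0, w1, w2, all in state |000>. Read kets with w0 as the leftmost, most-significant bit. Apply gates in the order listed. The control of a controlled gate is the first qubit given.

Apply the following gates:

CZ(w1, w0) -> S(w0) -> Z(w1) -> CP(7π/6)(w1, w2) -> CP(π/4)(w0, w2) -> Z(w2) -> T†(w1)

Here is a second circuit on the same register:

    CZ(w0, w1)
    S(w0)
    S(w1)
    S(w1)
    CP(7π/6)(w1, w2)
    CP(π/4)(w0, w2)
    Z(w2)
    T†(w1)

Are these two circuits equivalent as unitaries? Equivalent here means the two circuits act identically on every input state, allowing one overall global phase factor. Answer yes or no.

Yes: on every input state the two circuits agree up to one overall phase factor.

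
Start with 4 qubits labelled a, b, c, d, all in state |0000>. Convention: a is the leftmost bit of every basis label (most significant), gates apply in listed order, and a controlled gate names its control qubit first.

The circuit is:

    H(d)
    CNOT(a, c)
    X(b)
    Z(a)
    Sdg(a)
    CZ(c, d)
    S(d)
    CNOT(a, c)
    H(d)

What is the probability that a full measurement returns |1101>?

The probability of measuring |1101> is 0.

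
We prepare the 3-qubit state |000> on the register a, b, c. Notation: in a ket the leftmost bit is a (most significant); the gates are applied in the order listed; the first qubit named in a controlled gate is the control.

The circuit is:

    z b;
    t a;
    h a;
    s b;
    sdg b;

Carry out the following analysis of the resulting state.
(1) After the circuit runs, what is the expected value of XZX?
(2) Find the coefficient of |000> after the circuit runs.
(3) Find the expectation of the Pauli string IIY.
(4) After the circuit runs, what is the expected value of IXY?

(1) The expectation value of XZX is 0.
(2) The amplitude on |000> is sqrt(2)/2.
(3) The expectation value of IIY is 0.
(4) In the final state, IXY has expectation 0.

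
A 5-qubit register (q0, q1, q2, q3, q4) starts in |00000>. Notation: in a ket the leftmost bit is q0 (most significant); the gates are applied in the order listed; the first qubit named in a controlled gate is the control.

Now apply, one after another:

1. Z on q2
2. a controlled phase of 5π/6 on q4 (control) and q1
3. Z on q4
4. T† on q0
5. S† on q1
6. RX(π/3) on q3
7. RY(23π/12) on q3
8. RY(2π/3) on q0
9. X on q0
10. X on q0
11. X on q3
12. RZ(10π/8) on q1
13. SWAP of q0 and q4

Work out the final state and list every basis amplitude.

After the circuit, the state carries amplitude -sqrt(3*sqrt(2) + 6)*exp(3*I*pi/8)/16 - sqrt(3*sqrt(2) + 6)*exp(7*I*pi/8)/16 - sqrt(2 - sqrt(2))*exp(7*I*pi/8)/16 + 3*sqrt(2 - sqrt(2))*exp(3*I*pi/8)/16 on |00000>, -3*sqrt(sqrt(2) + 2)*exp(3*I*pi/8)/16 - 3*sqrt(sqrt(2) + 2)*exp(7*I*pi/8)/16 - sqrt(6 - 3*sqrt(2))*exp(7*I*pi/8)/16 + 3*sqrt(6 - 3*sqrt(2))*exp(3*I*pi/8)/16 on |00001>, -sqrt(sqrt(2) + 2)*exp(7*I*pi/8)/16 + sqrt(6 - 3*sqrt(2))*exp(7*I*pi/8)/16 + sqrt(6 - 3*sqrt(2))*exp(3*I*pi/8)/16 + 3*sqrt(sqrt(2) + 2)*exp(3*I*pi/8)/16 on |00010>, -sqrt(3*sqrt(2) + 6)*exp(7*I*pi/8)/16 + 3*sqrt(2 - sqrt(2))*exp(7*I*pi/8)/16 + 3*sqrt(2 - sqrt(2))*exp(3*I*pi/8)/16 + 3*sqrt(3*sqrt(2) + 6)*exp(3*I*pi/8)/16 on |00011>, and 0 on every other basis state. Key observation: gates 9-10 undo each other exactly, leaving only the rest of the circuit to track.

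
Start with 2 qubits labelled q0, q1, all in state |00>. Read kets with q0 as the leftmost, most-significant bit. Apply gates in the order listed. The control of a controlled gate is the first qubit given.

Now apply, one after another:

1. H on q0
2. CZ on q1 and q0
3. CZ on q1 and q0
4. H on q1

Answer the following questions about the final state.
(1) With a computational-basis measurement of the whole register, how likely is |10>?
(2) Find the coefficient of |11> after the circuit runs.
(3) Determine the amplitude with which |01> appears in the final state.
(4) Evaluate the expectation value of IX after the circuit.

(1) Outcome |10> occurs with probability 1/4. Key observation: the block from step 2 through step 3 cancels to the identity and can be dropped.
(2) The amplitude on |11> is 1/2.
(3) The final state's coefficient on |01> equals 1/2.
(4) The expectation value of IX is 1.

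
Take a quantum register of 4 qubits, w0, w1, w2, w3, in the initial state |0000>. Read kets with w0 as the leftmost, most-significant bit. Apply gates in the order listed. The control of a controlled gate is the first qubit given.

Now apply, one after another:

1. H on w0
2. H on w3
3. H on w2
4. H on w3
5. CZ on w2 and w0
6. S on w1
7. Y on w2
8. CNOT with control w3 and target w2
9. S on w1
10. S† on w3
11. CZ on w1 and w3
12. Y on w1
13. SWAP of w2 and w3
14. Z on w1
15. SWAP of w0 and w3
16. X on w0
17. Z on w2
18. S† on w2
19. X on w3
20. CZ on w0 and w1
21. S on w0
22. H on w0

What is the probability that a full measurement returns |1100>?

The probability of measuring |1100> is 1/4.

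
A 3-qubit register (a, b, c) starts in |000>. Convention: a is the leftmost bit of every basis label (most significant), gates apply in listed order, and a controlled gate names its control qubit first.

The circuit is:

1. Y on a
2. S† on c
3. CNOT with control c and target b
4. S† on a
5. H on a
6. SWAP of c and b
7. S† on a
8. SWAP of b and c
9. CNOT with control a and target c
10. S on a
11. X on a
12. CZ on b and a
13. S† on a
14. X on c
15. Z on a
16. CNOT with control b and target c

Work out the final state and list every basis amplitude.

After the circuit, the state carries amplitude -sqrt(2)/2 on |000>, sqrt(2)*I/2 on |101>, and 0 on every other basis state.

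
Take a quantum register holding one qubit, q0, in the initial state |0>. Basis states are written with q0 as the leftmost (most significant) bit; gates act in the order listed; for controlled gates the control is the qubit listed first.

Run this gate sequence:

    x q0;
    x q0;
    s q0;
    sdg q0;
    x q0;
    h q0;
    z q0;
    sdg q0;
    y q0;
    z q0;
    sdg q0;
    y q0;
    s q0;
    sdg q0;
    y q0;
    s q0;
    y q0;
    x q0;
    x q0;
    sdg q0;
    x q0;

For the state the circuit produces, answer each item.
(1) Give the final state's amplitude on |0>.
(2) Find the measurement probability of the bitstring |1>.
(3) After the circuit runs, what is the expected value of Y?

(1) |0> carries amplitude -sqrt(2)/2 in the final state. Key observation: steps 11-16 multiply out to the identity, so the circuit reduces to the remaining gates.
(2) Outcome |1> occurs with probability 1/2.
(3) The observable Y averages to 0.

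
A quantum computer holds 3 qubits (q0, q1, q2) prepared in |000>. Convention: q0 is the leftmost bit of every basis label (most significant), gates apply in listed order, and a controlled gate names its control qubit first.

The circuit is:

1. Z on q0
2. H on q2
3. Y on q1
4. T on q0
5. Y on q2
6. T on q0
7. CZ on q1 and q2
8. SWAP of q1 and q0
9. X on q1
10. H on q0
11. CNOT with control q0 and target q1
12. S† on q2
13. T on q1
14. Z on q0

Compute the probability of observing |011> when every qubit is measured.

The probability of measuring |011> is 1/4.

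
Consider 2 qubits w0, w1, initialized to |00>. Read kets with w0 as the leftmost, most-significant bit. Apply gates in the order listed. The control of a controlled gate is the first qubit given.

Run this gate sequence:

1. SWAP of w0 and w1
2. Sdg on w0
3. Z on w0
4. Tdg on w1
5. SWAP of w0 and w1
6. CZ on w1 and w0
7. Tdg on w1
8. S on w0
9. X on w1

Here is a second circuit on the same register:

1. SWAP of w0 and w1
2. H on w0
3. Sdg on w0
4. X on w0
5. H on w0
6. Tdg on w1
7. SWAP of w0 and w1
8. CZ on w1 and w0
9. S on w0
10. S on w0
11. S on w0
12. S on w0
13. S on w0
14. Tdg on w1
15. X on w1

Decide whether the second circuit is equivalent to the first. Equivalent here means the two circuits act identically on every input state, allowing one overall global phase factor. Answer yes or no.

No — the two circuits implement different unitaries, even allowing a global phase.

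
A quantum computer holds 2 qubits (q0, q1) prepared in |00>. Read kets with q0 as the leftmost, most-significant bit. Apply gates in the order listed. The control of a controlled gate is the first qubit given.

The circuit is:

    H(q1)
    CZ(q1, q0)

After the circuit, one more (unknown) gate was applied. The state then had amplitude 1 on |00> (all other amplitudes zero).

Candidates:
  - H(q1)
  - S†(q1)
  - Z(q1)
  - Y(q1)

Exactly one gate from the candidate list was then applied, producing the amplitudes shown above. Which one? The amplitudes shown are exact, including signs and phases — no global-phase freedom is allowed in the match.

It was H(q1) that produced the state shown.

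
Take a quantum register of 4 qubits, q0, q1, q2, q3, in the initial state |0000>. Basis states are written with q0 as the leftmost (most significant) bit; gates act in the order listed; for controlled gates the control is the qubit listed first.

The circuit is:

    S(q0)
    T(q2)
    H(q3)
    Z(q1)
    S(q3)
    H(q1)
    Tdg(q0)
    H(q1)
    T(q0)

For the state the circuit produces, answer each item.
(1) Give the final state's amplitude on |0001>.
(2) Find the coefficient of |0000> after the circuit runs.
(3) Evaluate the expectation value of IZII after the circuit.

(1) |0001> carries amplitude sqrt(2)*I/2 in the final state.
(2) |0000> carries amplitude sqrt(2)/2 in the final state.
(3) The observable IZII averages to 1.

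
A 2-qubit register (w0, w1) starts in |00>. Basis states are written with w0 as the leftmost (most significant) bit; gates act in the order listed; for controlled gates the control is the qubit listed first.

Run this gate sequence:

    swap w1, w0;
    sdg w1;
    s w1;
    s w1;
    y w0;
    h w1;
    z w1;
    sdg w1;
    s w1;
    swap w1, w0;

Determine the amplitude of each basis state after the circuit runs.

The final amplitudes are 0 on |00>, sqrt(2)*I/2 on |01>, 0 on |10>, -sqrt(2)*I/2 on |11>.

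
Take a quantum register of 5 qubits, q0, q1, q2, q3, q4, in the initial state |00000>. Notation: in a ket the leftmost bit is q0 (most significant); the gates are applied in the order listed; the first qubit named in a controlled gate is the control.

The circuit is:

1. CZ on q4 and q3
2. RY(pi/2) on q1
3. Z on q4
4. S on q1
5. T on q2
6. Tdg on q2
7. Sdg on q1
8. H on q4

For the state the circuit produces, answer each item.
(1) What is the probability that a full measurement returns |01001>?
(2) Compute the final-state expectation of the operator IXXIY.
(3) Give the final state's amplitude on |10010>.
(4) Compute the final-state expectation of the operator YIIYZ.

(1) Outcome |01001> occurs with probability 1/4. Key observation: the block from step 4 through step 7 cancels to the identity and can be dropped.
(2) The expectation value of IXXIY is 0.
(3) The final state's coefficient on |10010> equals 0.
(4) The observable YIIYZ averages to 0.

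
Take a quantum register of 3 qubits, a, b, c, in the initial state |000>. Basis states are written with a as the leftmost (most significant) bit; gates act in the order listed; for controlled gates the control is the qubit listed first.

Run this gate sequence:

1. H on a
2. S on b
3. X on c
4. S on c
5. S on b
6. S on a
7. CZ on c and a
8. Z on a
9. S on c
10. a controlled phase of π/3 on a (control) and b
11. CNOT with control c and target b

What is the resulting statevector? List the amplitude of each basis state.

After the circuit, the state carries amplitude -sqrt(2)/2 on |011>, -sqrt(2)*I/2 on |111>, and 0 on every other basis state.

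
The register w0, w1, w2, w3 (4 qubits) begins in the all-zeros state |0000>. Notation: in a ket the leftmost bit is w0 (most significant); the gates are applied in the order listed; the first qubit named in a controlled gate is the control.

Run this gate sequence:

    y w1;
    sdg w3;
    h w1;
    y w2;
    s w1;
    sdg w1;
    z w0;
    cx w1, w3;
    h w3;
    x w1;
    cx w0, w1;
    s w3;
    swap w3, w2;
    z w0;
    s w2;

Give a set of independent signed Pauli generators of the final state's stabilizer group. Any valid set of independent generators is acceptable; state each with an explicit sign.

One valid set of independent stabilizer generators is -IXZI, +IZXI, +ZIII, -IIIZ (any independent generating set of the same group is equally correct).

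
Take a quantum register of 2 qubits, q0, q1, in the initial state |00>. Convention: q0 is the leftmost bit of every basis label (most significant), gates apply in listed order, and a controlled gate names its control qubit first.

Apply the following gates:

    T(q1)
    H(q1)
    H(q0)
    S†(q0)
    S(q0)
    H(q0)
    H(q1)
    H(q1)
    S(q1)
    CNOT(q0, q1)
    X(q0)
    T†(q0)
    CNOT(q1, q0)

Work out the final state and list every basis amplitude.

The resulting statevector has amplitude 0 on |00>, sqrt(2)*exp(I*pi/4)/2 on |01>, -sqrt(2)*exp(3*I*pi/4)/2 on |10>, 0 on |11>.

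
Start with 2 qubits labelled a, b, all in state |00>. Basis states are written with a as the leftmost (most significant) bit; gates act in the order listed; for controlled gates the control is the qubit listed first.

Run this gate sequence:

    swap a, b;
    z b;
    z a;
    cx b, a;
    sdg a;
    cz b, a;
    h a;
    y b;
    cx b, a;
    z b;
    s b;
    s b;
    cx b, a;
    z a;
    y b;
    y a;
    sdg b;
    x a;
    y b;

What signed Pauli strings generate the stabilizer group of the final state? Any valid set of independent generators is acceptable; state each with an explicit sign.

The stabilizer group can be generated by +XI, -IZ, among other valid generating sets.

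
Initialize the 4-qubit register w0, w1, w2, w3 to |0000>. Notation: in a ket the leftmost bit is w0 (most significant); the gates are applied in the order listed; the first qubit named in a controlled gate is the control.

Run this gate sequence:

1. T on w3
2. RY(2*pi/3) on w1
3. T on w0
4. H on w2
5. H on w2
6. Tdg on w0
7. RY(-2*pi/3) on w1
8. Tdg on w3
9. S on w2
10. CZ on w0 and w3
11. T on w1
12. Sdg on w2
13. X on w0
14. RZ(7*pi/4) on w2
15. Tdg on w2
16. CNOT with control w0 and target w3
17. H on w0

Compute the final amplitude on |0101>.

|0101> carries amplitude 0 in the final state. Key observation: steps 1-8 multiply out to the identity, so the circuit reduces to the remaining gates.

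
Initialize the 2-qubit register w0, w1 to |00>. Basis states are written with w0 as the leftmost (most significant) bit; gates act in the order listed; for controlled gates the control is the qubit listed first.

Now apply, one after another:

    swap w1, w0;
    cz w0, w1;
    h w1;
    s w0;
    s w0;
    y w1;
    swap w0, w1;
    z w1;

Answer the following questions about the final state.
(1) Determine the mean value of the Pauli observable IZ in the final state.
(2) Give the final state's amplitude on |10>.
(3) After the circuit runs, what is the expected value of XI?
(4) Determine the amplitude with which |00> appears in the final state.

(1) In the final state, IZ has expectation 1.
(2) The amplitude on |10> is sqrt(2)*I/2.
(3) In the final state, XI has expectation -1.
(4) The final state's coefficient on |00> equals -sqrt(2)*I/2.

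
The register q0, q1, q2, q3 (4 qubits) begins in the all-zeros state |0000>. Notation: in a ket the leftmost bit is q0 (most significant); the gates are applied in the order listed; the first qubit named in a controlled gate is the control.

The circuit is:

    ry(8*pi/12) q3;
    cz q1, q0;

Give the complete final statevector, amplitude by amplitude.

After the circuit, the state carries amplitude 1/2 on |0000>, sqrt(3)/2 on |0001>, and 0 on every other basis state.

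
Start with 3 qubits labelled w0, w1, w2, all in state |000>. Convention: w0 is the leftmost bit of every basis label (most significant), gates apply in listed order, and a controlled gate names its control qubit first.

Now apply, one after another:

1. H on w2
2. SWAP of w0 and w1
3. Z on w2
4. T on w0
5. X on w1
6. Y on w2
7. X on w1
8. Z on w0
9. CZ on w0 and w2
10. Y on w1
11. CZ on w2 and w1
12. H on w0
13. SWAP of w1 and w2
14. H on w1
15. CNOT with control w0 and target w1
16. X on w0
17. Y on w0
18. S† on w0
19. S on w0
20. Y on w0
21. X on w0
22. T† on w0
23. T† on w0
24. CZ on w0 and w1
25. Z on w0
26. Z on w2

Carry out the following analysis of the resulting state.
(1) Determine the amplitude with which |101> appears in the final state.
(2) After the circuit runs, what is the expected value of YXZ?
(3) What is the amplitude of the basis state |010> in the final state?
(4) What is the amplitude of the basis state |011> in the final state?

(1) |101> carries amplitude sqrt(2)*I/2 in the final state.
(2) The observable YXZ averages to -1.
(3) The final state's coefficient on |010> equals 0.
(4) The amplitude on |011> is sqrt(2)/2.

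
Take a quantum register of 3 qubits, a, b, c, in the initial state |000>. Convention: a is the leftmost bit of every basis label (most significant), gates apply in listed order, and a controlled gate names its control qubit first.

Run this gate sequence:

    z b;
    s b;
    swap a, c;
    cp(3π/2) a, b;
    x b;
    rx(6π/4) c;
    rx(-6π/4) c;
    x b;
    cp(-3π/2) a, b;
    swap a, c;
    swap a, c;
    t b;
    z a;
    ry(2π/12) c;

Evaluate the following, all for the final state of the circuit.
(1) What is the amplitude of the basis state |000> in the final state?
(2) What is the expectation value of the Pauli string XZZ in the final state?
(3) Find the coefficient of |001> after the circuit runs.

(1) The final state's coefficient on |000> equals sqrt(2)/4 + sqrt(6)/4. Key observation: the block from step 3 through step 10 cancels to the identity and can be dropped.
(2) In the final state, XZZ has expectation 0.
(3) The amplitude on |001> is -sqrt(2)/4 + sqrt(6)/4.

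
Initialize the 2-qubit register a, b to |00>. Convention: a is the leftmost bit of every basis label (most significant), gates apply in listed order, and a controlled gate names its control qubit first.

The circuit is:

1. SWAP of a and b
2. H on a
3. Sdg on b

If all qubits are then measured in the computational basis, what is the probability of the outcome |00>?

Outcome |00> occurs with probability 1/2.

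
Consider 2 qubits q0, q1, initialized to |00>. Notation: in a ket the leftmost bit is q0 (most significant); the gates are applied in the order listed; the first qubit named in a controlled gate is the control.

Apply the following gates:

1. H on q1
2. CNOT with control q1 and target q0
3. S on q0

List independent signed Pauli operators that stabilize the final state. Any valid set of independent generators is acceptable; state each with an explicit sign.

One valid set of independent stabilizer generators is +XY, +ZZ (any independent generating set of the same group is equally correct).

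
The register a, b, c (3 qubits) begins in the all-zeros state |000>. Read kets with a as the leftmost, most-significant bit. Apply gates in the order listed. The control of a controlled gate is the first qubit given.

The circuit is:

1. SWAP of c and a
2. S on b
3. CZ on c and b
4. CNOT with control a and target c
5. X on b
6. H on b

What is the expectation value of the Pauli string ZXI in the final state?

The observable ZXI averages to -1.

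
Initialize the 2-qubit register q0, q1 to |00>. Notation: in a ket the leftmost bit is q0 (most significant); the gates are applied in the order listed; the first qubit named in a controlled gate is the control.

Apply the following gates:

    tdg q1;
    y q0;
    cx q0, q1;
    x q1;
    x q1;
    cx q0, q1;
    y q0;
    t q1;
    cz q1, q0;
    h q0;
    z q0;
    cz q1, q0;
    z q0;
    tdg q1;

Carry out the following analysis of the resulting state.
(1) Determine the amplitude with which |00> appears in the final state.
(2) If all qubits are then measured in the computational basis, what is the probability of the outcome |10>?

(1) |00> carries amplitude sqrt(2)/2 in the final state. Key observation: steps 1-8 multiply out to the identity, so the circuit reduces to the remaining gates.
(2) The probability of measuring |10> is 1/2.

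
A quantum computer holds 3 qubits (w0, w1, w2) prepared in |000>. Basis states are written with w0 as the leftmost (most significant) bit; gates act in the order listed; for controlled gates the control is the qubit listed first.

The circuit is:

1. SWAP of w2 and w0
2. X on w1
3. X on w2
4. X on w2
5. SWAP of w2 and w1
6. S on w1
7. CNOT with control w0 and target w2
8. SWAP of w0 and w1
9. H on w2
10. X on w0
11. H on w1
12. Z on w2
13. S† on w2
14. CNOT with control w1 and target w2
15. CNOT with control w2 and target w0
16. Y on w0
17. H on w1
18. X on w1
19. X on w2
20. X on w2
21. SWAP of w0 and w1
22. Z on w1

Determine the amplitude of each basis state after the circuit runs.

After the circuit, the state carries amplitude sqrt(2)*(1 - I)/4 on |000>, 0 on |001>, 0 on |010>, sqrt(2)*(-1 + I)/4 on |011>, sqrt(2)*(-1 - I)/4 on |100>, 0 on |101>, 0 on |110>, sqrt(2)*(-1 - I)/4 on |111>.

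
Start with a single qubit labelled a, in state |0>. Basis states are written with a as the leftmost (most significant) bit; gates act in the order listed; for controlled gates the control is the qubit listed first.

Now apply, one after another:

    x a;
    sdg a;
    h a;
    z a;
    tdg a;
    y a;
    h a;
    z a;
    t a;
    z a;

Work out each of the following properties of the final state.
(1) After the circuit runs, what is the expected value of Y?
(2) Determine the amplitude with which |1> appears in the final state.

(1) In the final state, Y has expectation 1/2.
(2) The amplitude on |1> is -1/2 - exp(I*pi/4)/2.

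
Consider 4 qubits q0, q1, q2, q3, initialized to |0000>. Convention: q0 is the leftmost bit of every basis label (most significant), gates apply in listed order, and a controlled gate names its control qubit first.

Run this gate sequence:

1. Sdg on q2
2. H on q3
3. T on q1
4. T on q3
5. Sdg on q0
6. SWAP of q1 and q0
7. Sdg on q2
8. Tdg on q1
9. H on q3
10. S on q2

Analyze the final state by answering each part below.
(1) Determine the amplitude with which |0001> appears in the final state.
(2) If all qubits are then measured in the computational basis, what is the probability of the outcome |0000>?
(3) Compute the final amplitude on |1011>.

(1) The amplitude on |0001> is 1/2 - exp(I*pi/4)/2.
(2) Outcome |0000> occurs with probability sqrt(2)/4 + 1/2.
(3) The final state's coefficient on |1011> equals 0.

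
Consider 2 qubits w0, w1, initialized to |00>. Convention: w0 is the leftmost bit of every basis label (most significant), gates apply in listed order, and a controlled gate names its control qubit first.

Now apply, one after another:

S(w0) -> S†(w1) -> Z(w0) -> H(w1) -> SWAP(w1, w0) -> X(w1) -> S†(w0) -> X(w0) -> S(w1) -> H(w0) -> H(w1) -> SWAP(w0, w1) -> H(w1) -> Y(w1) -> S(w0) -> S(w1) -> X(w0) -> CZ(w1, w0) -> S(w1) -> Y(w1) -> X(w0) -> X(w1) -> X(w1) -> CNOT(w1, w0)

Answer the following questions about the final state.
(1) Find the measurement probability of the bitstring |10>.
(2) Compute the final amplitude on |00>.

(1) The probability of measuring |10> is 1/4. Key observation: gates 22-23 undo each other exactly, leaving only the rest of the circuit to track.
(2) The final state's coefficient on |00> equals 1/2.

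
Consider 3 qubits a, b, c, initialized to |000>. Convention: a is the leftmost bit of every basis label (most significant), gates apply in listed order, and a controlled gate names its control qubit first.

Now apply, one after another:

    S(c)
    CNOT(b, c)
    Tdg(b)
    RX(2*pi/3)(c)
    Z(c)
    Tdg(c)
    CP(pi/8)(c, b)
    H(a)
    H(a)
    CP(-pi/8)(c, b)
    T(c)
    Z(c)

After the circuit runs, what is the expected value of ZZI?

The observable ZZI averages to 1. Key observation: steps 5-12 multiply out to the identity, so the circuit reduces to the remaining gates.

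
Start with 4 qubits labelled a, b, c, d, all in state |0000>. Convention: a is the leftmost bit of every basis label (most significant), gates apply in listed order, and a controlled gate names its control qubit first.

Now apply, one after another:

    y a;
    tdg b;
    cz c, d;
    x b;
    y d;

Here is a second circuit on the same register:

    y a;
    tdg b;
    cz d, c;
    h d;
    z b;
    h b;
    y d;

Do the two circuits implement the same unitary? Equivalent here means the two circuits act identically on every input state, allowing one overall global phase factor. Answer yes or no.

No: there is an input state on which the two circuits produce genuinely different outputs (not merely differing by a phase).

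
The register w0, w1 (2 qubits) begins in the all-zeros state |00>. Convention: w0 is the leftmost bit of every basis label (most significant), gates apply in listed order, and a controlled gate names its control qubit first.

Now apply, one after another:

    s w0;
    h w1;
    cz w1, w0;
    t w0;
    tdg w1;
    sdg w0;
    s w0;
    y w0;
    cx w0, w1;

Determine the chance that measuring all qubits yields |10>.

A full measurement returns |10> with probability 1/2.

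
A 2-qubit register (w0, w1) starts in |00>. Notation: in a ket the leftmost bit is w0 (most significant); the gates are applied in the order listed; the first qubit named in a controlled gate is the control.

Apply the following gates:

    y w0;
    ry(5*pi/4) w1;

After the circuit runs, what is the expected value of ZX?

The observable ZX averages to sqrt(2)/2.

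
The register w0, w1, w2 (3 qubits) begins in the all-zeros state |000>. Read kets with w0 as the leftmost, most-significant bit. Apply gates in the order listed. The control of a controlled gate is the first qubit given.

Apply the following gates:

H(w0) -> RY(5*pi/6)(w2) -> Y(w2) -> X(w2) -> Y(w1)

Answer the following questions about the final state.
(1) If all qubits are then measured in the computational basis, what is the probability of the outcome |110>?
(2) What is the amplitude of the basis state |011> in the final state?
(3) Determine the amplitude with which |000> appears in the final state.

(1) Outcome |110> occurs with probability 1/4 - sqrt(3)/8.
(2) The final state's coefficient on |011> equals 1/4 + sqrt(3)/4.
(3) The amplitude on |000> is 0.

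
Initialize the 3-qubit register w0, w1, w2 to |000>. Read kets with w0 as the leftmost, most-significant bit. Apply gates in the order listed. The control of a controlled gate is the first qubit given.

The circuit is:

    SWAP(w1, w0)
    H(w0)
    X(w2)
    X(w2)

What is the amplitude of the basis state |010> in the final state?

The final state's coefficient on |010> equals 0. Key observation: gates 3-4 undo each other exactly, leaving only the rest of the circuit to track.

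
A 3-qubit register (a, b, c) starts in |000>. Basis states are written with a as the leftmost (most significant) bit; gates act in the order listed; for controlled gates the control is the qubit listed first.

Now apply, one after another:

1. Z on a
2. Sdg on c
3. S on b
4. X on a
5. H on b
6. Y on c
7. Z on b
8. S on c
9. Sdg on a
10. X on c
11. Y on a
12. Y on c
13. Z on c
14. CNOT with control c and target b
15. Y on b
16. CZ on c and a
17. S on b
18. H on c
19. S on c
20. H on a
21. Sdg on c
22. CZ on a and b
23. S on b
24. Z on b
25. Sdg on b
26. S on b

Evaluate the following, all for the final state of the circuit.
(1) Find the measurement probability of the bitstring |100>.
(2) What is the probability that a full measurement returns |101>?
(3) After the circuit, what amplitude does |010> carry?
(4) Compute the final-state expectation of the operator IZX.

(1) A full measurement returns |100> with probability 1/8.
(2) A full measurement returns |101> with probability 1/8.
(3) |010> carries amplitude -sqrt(2)/4 in the final state.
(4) The expectation value of IZX is 0.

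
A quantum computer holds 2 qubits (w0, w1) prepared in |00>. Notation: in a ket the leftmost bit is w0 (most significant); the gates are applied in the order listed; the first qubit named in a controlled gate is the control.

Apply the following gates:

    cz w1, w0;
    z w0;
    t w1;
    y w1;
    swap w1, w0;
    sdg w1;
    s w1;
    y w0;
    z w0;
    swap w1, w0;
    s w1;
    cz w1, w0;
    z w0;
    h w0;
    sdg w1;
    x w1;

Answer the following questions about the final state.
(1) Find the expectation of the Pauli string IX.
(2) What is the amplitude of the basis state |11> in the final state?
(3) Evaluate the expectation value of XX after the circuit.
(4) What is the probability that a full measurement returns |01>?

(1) The expectation value of IX is 0.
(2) |11> carries amplitude sqrt(2)/2 in the final state.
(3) The observable XX averages to 0.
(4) The probability of measuring |01> is 1/2.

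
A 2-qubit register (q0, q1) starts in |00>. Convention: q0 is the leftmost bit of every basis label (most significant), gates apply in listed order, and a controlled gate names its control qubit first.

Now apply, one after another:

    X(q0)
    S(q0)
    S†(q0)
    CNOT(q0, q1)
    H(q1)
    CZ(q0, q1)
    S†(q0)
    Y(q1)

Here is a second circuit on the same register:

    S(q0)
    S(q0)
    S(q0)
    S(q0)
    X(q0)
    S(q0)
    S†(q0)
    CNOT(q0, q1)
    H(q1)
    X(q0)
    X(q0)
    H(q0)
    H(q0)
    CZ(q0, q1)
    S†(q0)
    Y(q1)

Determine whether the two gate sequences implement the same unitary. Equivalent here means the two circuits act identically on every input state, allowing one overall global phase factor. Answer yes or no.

Yes — the two circuits implement the same unitary up to a global phase.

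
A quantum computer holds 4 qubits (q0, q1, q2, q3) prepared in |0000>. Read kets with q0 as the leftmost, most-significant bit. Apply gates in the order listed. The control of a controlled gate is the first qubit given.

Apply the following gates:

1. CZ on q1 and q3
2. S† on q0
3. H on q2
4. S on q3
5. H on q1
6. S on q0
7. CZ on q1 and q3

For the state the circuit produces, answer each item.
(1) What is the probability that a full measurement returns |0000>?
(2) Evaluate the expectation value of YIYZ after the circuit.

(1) The probability of measuring |0000> is 1/4.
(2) The expectation value of YIYZ is 0.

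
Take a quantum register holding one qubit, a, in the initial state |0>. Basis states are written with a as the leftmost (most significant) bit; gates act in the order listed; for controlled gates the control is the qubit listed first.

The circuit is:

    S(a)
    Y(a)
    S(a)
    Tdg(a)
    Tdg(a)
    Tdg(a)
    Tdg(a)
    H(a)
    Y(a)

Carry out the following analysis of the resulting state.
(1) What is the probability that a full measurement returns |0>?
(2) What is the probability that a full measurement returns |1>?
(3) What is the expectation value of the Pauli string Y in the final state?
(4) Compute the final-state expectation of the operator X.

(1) A full measurement returns |0> with probability 1/2.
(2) A full measurement returns |1> with probability 1/2.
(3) In the final state, Y has expectation 0.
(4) In the final state, X has expectation 1.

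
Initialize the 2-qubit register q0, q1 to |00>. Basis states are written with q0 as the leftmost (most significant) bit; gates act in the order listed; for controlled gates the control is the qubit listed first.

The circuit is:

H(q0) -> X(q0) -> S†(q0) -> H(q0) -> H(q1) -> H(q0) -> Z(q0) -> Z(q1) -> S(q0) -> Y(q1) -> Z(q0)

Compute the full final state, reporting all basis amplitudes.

The final amplitudes are I/2 on |00>, I/2 on |01>, I/2 on |10>, I/2 on |11>.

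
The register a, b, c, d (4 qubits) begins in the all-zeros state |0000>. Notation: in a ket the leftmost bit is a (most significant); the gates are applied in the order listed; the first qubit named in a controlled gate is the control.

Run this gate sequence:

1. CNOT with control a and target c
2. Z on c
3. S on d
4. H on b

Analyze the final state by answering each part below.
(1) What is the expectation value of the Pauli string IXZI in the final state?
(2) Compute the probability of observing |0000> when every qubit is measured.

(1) The observable IXZI averages to 1.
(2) Outcome |0000> occurs with probability 1/2.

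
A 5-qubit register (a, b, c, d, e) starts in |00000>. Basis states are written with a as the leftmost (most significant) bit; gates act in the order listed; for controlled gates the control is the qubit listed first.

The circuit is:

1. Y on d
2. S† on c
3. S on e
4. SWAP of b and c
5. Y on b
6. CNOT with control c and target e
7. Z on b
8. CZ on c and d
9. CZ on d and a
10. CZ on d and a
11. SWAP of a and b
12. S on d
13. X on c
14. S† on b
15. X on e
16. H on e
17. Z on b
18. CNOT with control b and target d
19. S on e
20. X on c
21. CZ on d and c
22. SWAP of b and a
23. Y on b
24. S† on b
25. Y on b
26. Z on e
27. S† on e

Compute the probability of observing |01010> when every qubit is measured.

The probability of measuring |01010> is 1/2.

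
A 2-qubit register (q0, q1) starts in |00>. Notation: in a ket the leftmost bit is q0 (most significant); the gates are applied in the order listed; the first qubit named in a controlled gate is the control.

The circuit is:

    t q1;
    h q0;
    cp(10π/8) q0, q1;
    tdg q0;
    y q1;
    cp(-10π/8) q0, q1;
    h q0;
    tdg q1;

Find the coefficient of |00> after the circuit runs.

|00> carries amplitude 0 in the final state.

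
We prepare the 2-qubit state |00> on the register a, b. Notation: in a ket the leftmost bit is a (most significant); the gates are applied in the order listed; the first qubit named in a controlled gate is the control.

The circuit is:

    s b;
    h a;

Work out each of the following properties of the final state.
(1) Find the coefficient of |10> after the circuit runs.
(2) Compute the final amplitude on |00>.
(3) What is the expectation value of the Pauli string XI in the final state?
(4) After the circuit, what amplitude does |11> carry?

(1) |10> carries amplitude sqrt(2)/2 in the final state.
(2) The amplitude on |00> is sqrt(2)/2.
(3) The observable XI averages to 1.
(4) The final state's coefficient on |11> equals 0.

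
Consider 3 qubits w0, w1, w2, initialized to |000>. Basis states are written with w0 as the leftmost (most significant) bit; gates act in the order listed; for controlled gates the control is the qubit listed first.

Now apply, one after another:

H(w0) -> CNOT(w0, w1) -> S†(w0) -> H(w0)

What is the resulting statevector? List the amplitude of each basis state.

The resulting statevector has amplitude 1/2 on |000>, 0 on |001>, -I/2 on |010>, 0 on |011>, 1/2 on |100>, 0 on |101>, I/2 on |110>, 0 on |111>.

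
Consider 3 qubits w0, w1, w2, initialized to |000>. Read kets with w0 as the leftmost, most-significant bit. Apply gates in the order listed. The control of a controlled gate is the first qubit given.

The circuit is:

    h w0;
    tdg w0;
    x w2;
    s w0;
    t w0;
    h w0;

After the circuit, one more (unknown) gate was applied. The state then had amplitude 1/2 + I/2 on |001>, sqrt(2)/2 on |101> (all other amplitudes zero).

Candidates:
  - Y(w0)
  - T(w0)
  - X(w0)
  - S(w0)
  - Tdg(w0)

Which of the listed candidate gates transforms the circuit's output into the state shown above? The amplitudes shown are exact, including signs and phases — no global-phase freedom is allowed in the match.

The unique candidate consistent with the amplitudes is T(w0).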